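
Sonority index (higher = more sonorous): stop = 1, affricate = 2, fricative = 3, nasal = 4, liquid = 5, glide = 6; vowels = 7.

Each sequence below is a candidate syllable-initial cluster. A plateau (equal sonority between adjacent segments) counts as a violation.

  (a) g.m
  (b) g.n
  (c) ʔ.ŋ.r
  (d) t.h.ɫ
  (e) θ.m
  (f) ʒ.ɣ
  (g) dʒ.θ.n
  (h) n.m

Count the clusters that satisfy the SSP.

6

(a) g.m: profile 1-4 — obeys.
(b) g.n: profile 1-4 — obeys.
(c) ʔ.ŋ.r: profile 1-4-5 — obeys.
(d) t.h.ɫ: profile 1-3-5 — obeys.
(e) θ.m: profile 3-4 — obeys.
(f) ʒ.ɣ: profile 3-3 — violates.
(g) dʒ.θ.n: profile 2-3-4 — obeys.
(h) n.m: profile 4-4 — violates.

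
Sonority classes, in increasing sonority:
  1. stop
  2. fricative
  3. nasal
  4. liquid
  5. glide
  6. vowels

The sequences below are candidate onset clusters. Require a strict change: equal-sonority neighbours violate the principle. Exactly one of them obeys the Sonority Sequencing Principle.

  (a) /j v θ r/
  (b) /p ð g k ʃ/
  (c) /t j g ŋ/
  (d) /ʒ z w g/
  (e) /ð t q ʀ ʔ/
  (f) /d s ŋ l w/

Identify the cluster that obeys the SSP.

f

(a) sonority 5-2-2-4: ill-formed.
(b) sonority 1-2-1-1-2: ill-formed.
(c) sonority 1-5-1-3: ill-formed.
(d) sonority 2-2-5-1: ill-formed.
(e) sonority 2-1-1-4-1: ill-formed.
(f) sonority 1-2-3-4-5: well-formed.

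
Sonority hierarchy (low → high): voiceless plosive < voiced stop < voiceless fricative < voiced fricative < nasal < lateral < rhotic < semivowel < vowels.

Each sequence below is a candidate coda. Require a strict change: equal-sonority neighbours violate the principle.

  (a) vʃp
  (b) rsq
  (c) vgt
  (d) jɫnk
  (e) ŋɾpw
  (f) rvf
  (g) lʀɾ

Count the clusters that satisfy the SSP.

5

(a) sonority 4-3-1: well-formed.
(b) sonority 7-3-1: well-formed.
(c) sonority 4-2-1: well-formed.
(d) sonority 8-6-5-1: well-formed.
(e) sonority 5-7-1-8: ill-formed.
(f) sonority 7-4-3: well-formed.
(g) sonority 6-7-7: ill-formed.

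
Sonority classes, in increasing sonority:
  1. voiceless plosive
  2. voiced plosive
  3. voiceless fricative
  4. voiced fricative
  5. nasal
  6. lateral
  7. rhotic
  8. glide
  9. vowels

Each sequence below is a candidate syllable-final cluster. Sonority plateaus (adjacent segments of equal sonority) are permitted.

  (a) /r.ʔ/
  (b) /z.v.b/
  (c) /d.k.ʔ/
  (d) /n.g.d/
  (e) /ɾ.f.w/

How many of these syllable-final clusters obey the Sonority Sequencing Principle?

4

(a) 7-1 → obeys
(b) 4-4-2 → obeys
(c) 2-1-1 → obeys
(d) 5-2-2 → obeys
(e) 7-3-8 → violates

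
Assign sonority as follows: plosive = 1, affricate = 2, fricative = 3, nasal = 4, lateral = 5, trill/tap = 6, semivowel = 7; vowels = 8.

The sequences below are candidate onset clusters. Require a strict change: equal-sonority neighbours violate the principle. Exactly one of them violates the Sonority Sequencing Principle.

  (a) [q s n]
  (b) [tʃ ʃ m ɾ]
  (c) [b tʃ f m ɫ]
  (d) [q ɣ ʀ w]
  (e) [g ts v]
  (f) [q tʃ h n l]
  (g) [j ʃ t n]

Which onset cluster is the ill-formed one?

(a) 1-3-4 → obeys
(b) 2-3-4-6 → obeys
(c) 1-2-3-4-5 → obeys
(d) 1-3-6-7 → obeys
(e) 1-2-3 → obeys
(f) 1-2-3-4-5 → obeys
(g) 7-3-1-4 → violates

g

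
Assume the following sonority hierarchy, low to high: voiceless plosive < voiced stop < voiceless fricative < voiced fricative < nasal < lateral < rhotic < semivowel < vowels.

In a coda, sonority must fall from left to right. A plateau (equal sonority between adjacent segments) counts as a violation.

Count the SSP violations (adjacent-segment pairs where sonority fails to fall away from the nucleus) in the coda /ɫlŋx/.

1

/ɫ/: lateral = 6.
/l/: lateral = 6.
/ŋ/: nasal = 5.
/x/: voiceless fricative = 3.
/ɫ/→/l/: 6→6 (plateau) — violation.
/l/→/ŋ/: 6→5 (falls) — ok.
/ŋ/→/x/: 5→3 (falls) — ok.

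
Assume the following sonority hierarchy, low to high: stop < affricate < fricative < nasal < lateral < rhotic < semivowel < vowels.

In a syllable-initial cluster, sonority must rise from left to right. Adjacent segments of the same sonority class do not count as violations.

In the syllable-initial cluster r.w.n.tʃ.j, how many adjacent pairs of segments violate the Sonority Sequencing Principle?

/r/ — rhotic, sonority 6.
/w/ — semivowel, sonority 7.
/n/ — nasal, sonority 4.
/tʃ/ — affricate, sonority 2.
/j/ — semivowel, sonority 7.
/r/→/w/: 6→7 (rises) — ok.
/w/→/n/: 7→4 (does not rise) — violation.
/n/→/tʃ/: 4→2 (does not rise) — violation.
/tʃ/→/j/: 2→7 (rises) — ok.

2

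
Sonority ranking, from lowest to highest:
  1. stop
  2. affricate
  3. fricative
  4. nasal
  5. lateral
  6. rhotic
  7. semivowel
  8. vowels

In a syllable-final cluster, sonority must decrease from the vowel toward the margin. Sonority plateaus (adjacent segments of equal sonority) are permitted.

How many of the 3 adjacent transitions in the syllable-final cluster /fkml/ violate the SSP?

/f/: fricative = 3.
/k/: stop = 1.
/m/: nasal = 4.
/l/: lateral = 5.
/f/→/k/: 3→1 (falls) — ok.
/k/→/m/: 1→4 (does not fall) — violation.
/m/→/l/: 4→5 (does not fall) — violation.

2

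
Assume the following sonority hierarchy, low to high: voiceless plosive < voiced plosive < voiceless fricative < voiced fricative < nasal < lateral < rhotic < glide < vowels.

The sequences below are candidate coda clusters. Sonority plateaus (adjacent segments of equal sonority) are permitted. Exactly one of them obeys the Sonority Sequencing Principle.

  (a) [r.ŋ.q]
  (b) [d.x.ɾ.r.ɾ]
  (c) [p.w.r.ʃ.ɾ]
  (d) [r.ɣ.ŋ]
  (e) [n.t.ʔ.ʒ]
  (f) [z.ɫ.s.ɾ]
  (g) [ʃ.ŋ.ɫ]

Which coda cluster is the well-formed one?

(a) sonority 7-5-1: well-formed.
(b) sonority 2-3-7-7-7: ill-formed.
(c) sonority 1-8-7-3-7: ill-formed.
(d) sonority 7-4-5: ill-formed.
(e) sonority 5-1-1-4: ill-formed.
(f) sonority 4-6-3-7: ill-formed.
(g) sonority 3-5-6: ill-formed.

a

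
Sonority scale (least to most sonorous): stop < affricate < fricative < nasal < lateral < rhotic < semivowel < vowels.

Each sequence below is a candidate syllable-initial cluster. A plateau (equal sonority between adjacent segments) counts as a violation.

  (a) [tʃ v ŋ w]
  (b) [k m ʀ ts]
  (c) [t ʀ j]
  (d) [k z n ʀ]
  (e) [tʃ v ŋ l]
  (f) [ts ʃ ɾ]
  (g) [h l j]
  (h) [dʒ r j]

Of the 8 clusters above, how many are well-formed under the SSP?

7

(a) sonority 2-3-4-7: well-formed.
(b) sonority 1-4-6-2: ill-formed.
(c) sonority 1-6-7: well-formed.
(d) sonority 1-3-4-6: well-formed.
(e) sonority 2-3-4-5: well-formed.
(f) sonority 2-3-6: well-formed.
(g) sonority 3-5-7: well-formed.
(h) sonority 2-6-7: well-formed.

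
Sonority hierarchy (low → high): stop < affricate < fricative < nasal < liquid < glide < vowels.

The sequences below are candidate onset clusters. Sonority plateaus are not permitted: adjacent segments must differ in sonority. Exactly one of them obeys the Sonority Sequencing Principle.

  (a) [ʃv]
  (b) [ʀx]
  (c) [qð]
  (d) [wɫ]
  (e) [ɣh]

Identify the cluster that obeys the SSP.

(a) sonority 3-3: ill-formed.
(b) sonority 5-3: ill-formed.
(c) sonority 1-3: well-formed.
(d) sonority 6-5: ill-formed.
(e) sonority 3-3: ill-formed.

c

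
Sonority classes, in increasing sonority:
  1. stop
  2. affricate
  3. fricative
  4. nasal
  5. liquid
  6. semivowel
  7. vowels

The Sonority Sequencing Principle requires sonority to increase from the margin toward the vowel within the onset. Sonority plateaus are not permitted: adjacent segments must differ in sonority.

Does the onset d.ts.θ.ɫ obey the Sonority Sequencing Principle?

/d/ is a stop (sonority 1).
/ts/ is an affricate (sonority 2).
/θ/ is a fricative (sonority 3).
/ɫ/ is a liquid (sonority 5).
The profile 1-2-3-5 strictly rises, so the onset satisfies the SSP.

yes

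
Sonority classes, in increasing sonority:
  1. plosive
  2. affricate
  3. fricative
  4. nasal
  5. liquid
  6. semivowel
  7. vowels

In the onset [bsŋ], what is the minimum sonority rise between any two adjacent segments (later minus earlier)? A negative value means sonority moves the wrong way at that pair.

1

/b/ is a plosive (sonority 1).
/s/ is a fricative (sonority 3).
/ŋ/ is a nasal (sonority 4).
/b/→/s/: change +2.
/s/→/ŋ/: change +1.
Minimum = 1.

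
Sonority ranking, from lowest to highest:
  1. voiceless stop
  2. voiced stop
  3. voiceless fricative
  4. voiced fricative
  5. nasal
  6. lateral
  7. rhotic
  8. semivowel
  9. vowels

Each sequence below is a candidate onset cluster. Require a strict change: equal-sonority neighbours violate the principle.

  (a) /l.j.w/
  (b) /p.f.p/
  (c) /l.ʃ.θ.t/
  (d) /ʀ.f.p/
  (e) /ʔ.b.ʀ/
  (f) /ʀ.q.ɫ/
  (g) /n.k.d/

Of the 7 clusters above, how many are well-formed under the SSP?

1

(a) sonority 6-8-8: ill-formed.
(b) sonority 1-3-1: ill-formed.
(c) sonority 6-3-3-1: ill-formed.
(d) sonority 7-3-1: ill-formed.
(e) sonority 1-2-7: well-formed.
(f) sonority 7-1-6: ill-formed.
(g) sonority 5-1-2: ill-formed.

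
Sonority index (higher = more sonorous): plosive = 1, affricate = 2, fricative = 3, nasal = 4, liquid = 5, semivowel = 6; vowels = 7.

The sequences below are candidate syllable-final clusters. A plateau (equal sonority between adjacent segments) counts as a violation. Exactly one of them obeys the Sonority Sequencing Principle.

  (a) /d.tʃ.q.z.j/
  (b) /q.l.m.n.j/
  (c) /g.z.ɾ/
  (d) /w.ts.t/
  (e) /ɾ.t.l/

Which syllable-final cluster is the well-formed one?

(a) 1-2-1-3-6 → violates
(b) 1-5-4-4-6 → violates
(c) 1-3-5 → violates
(d) 6-2-1 → obeys
(e) 5-1-5 → violates

d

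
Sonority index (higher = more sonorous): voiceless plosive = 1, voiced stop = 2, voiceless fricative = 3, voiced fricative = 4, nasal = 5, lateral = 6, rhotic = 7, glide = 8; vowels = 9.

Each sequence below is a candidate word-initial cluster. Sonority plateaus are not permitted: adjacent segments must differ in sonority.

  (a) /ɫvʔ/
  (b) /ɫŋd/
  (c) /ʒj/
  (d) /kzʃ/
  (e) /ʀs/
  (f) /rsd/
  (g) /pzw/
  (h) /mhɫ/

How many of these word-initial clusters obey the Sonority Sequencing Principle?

2

(a) 6-4-1 → violates
(b) 6-5-2 → violates
(c) 4-8 → obeys
(d) 1-4-3 → violates
(e) 7-3 → violates
(f) 7-3-2 → violates
(g) 1-4-8 → obeys
(h) 5-3-6 → violates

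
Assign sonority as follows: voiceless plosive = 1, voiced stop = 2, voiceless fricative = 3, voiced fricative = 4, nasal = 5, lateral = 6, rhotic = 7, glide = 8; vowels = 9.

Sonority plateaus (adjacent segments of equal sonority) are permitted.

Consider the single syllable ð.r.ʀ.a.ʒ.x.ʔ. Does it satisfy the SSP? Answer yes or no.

yes

Onset: /ð/ is a voiced fricative (sonority 4), /r/ is a rhotic (sonority 7), /ʀ/ is a rhotic (sonority 7); then the nucleus /a/ (sonority 9).
Onset profile 4-7-7-9 — rises to the nucleus.
Coda: /ʒ/ is a voiced fricative (sonority 4), /x/ is a voiceless fricative (sonority 3), /ʔ/ is a voiceless plosive (sonority 1).
Coda profile 9-4-3-1 — falls from the nucleus.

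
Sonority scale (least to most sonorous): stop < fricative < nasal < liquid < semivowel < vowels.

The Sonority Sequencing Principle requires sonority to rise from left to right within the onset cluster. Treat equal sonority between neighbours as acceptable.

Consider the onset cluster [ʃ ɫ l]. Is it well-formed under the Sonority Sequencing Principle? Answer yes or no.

yes

/ʃ/: fricative = 2.
/ɫ/: liquid = 4.
/l/: liquid = 4.
The profile 2-4-4 is non-decreasing (plateaus allowed), so the onset cluster satisfies the SSP.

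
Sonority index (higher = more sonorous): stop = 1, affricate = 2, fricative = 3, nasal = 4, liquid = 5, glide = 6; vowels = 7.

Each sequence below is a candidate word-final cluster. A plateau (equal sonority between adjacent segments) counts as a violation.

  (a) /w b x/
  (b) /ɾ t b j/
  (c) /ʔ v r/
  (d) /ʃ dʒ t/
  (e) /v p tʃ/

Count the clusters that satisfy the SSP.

1

(a) sonority 6-1-3: ill-formed.
(b) sonority 5-1-1-6: ill-formed.
(c) sonority 1-3-5: ill-formed.
(d) sonority 3-2-1: well-formed.
(e) sonority 3-1-2: ill-formed.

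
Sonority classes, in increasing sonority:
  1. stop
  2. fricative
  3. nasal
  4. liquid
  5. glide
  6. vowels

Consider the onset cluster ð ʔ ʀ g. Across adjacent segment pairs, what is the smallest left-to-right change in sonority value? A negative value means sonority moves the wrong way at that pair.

-3

/ð/: fricative = 2.
/ʔ/: stop = 1.
/ʀ/: liquid = 4.
/g/: stop = 1.
/ð/→/ʔ/: change -1.
/ʔ/→/ʀ/: change +3.
/ʀ/→/g/: change -3.
Minimum = -3.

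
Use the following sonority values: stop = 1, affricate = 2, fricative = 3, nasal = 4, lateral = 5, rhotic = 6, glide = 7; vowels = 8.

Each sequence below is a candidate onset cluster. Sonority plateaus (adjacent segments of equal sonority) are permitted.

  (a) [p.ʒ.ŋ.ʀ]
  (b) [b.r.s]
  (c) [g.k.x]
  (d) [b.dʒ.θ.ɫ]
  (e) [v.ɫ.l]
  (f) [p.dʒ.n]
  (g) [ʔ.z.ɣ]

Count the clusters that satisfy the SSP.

(a) 1-3-4-6 → obeys
(b) 1-6-3 → violates
(c) 1-1-3 → obeys
(d) 1-2-3-5 → obeys
(e) 3-5-5 → obeys
(f) 1-2-4 → obeys
(g) 1-3-3 → obeys

6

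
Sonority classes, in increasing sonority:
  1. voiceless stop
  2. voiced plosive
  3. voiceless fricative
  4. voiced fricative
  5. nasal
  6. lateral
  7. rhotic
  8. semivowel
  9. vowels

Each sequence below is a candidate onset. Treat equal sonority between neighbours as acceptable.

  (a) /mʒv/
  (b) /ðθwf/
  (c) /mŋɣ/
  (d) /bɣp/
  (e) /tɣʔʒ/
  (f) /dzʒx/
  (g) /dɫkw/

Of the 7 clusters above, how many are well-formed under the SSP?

0

(a) 5-4-4 → violates
(b) 4-3-8-3 → violates
(c) 5-5-4 → violates
(d) 2-4-1 → violates
(e) 1-4-1-4 → violates
(f) 2-4-4-3 → violates
(g) 2-6-1-8 → violates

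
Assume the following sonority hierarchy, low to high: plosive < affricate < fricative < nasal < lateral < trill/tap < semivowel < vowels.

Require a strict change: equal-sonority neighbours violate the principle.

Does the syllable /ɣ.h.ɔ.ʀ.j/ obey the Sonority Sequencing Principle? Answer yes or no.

no

Onset: /ɣ/ is a fricative (sonority 3), /h/ is a fricative (sonority 3); then the nucleus /ɔ/ (sonority 8).
Onset profile 3-3-8 — does not strictly rise throughout.
Coda: /ʀ/ is a trill/tap (sonority 6), /j/ is a semivowel (sonority 7).
Coda profile 8-6-7 — does not strictly fall throughout.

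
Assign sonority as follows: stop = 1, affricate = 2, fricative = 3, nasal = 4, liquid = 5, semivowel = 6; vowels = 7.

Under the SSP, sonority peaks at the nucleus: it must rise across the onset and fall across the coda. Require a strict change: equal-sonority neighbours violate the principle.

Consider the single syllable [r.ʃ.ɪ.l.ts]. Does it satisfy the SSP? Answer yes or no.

Onset: /r/ is a liquid (sonority 5), /ʃ/ is a fricative (sonority 3); then the nucleus /ɪ/ (sonority 7).
Onset profile 5-3-7 — does not strictly rise throughout.
Coda: /l/ is a liquid (sonority 5), /ts/ is an affricate (sonority 2).
Coda profile 7-5-2 — falls from the nucleus.

no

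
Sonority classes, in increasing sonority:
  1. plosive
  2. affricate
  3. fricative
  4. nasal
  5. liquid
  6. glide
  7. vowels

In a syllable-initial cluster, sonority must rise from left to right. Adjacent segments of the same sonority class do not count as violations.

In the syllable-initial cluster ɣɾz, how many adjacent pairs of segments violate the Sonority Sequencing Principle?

/ɣ/ is a fricative (sonority 3).
/ɾ/ is a liquid (sonority 5).
/z/ is a fricative (sonority 3).
/ɣ/→/ɾ/: 3→5 (rises) — ok.
/ɾ/→/z/: 5→3 (does not rise) — violation.

1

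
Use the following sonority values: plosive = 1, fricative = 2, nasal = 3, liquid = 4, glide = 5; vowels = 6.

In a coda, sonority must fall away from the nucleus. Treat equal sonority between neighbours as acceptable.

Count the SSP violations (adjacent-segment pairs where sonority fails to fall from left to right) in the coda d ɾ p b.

1

/d/: plosive = 1.
/ɾ/: liquid = 4.
/p/: plosive = 1.
/b/: plosive = 1.
/d/→/ɾ/: 1→4 (does not fall) — violation.
/ɾ/→/p/: 4→1 (falls) — ok.
/p/→/b/: 1→1 (plateau, allowed) — ok.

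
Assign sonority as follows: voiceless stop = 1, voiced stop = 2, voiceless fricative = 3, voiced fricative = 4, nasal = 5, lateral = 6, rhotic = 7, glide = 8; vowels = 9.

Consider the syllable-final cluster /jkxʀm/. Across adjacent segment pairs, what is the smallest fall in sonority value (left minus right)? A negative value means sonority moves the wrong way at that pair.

/j/ — glide, sonority 8.
/k/ — voiceless stop, sonority 1.
/x/ — voiceless fricative, sonority 3.
/ʀ/ — rhotic, sonority 7.
/m/ — nasal, sonority 5.
/j/→/k/: change +7.
/k/→/x/: change -2.
/x/→/ʀ/: change -4.
/ʀ/→/m/: change +2.
Minimum = -4.

-4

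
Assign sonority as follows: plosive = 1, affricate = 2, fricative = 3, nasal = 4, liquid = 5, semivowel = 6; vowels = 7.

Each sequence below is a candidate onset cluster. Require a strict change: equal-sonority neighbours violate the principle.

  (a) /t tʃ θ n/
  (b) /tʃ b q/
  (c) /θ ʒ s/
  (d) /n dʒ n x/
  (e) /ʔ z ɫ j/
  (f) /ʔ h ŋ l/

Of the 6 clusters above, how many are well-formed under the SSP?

3

(a) 1-2-3-4 → obeys
(b) 2-1-1 → violates
(c) 3-3-3 → violates
(d) 4-2-4-3 → violates
(e) 1-3-5-6 → obeys
(f) 1-3-4-5 → obeys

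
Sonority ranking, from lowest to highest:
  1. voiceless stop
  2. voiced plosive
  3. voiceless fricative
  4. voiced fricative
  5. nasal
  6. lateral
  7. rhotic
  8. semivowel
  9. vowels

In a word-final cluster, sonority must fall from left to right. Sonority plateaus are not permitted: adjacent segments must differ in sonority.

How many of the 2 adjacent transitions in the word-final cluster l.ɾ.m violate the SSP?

/l/ — lateral, sonority 6.
/ɾ/ — rhotic, sonority 7.
/m/ — nasal, sonority 5.
/l/→/ɾ/: 6→7 (does not fall) — violation.
/ɾ/→/m/: 7→5 (falls) — ok.

1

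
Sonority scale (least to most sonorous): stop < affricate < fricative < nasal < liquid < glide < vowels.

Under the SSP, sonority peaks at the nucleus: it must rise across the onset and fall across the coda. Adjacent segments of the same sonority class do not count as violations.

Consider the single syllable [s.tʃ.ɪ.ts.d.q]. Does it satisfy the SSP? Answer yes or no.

no

Onset: /s/ is a fricative (sonority 3), /tʃ/ is an affricate (sonority 2); then the nucleus /ɪ/ (sonority 7).
Onset profile 3-2-7 — does not rise throughout.
Coda: /ts/ is an affricate (sonority 2), /d/ is a stop (sonority 1), /q/ is a stop (sonority 1).
Coda profile 7-2-1-1 — falls from the nucleus.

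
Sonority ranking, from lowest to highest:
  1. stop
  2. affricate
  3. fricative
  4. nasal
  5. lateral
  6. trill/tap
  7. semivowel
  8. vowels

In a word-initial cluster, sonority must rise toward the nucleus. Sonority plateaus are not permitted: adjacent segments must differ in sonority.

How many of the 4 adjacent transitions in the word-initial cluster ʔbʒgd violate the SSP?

/ʔ/ is a stop (sonority 1).
/b/ is a stop (sonority 1).
/ʒ/ is a fricative (sonority 3).
/g/ is a stop (sonority 1).
/d/ is a stop (sonority 1).
/ʔ/→/b/: 1→1 (plateau) — violation.
/b/→/ʒ/: 1→3 (rises) — ok.
/ʒ/→/g/: 3→1 (does not rise) — violation.
/g/→/d/: 1→1 (plateau) — violation.

3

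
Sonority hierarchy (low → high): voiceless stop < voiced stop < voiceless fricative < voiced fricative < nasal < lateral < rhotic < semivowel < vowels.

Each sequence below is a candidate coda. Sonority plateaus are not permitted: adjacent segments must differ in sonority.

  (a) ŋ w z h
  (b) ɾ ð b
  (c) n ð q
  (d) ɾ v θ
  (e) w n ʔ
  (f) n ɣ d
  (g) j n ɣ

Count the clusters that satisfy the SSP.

6

(a) 5-8-4-3 → violates
(b) 7-4-2 → obeys
(c) 5-4-1 → obeys
(d) 7-4-3 → obeys
(e) 8-5-1 → obeys
(f) 5-4-2 → obeys
(g) 8-5-4 → obeys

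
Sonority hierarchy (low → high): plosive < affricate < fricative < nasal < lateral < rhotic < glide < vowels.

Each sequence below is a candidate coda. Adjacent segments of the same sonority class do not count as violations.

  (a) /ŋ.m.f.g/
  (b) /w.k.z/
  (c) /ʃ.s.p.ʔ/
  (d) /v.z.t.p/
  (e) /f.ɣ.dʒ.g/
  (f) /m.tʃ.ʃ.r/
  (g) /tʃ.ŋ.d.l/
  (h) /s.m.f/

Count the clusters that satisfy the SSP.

(a) 4-4-3-1 → obeys
(b) 7-1-3 → violates
(c) 3-3-1-1 → obeys
(d) 3-3-1-1 → obeys
(e) 3-3-2-1 → obeys
(f) 4-2-3-6 → violates
(g) 2-4-1-5 → violates
(h) 3-4-3 → violates

4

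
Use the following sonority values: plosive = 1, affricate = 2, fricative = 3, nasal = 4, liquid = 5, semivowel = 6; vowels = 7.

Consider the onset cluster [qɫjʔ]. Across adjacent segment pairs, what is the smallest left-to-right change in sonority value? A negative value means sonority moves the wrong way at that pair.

-5

/q/ is a plosive (sonority 1).
/ɫ/ is a liquid (sonority 5).
/j/ is a semivowel (sonority 6).
/ʔ/ is a plosive (sonority 1).
/q/→/ɫ/: change +4.
/ɫ/→/j/: change +1.
/j/→/ʔ/: change -5.
Minimum = -5.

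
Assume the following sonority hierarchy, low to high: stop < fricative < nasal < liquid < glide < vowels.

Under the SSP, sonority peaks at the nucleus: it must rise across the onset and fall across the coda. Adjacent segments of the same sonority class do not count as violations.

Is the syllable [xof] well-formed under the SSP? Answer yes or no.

Onset: /x/ is a fricative (sonority 2); then the nucleus /o/ (sonority 6).
Onset profile 2-6 — rises to the nucleus.
Coda: /f/ is a fricative (sonority 2).
Coda profile 6-2 — falls from the nucleus.

yes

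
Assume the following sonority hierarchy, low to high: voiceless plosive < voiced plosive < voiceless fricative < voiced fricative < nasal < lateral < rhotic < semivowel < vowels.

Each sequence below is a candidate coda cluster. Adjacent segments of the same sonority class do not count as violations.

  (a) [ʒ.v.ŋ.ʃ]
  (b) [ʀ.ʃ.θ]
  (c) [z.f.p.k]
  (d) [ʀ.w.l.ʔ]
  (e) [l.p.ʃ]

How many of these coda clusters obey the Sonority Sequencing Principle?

(a) sonority 4-4-5-3: ill-formed.
(b) sonority 7-3-3: well-formed.
(c) sonority 4-3-1-1: well-formed.
(d) sonority 7-8-6-1: ill-formed.
(e) sonority 6-1-3: ill-formed.

2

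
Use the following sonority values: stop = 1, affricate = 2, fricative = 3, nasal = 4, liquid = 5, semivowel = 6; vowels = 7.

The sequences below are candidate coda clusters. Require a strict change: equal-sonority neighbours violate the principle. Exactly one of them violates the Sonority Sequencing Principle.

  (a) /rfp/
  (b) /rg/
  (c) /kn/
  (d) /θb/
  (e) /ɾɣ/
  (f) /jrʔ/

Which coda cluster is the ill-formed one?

(a) sonority 5-3-1: well-formed.
(b) sonority 5-1: well-formed.
(c) sonority 1-4: ill-formed.
(d) sonority 3-1: well-formed.
(e) sonority 5-3: well-formed.
(f) sonority 6-5-1: well-formed.

c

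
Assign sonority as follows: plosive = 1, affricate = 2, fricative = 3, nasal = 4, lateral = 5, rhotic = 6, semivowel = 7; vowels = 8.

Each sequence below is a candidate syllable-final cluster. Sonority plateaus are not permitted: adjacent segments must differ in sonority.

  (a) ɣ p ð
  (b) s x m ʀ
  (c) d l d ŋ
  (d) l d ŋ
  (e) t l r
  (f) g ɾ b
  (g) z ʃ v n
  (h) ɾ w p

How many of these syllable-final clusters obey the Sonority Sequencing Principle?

(a) sonority 3-1-3: ill-formed.
(b) sonority 3-3-4-6: ill-formed.
(c) sonority 1-5-1-4: ill-formed.
(d) sonority 5-1-4: ill-formed.
(e) sonority 1-5-6: ill-formed.
(f) sonority 1-6-1: ill-formed.
(g) sonority 3-3-3-4: ill-formed.
(h) sonority 6-7-1: ill-formed.

0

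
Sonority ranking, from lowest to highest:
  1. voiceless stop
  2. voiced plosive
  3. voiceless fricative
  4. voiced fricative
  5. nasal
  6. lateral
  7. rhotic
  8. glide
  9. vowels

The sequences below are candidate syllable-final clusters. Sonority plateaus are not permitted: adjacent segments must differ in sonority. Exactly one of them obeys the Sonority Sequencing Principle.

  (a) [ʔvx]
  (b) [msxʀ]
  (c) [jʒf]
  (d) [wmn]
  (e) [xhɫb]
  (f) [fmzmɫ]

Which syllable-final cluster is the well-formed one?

c

(a) [ʔvx]: profile 1-4-3 — violates.
(b) [msxʀ]: profile 5-3-3-7 — violates.
(c) [jʒf]: profile 8-4-3 — obeys.
(d) [wmn]: profile 8-5-5 — violates.
(e) [xhɫb]: profile 3-3-6-2 — violates.
(f) [fmzmɫ]: profile 3-5-4-5-6 — violates.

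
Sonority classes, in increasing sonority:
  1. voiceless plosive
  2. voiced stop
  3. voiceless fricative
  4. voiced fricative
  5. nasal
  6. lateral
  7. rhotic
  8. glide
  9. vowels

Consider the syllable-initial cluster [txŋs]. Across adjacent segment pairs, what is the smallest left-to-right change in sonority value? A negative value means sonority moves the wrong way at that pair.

-2

/t/: voiceless plosive = 1.
/x/: voiceless fricative = 3.
/ŋ/: nasal = 5.
/s/: voiceless fricative = 3.
/t/→/x/: change +2.
/x/→/ŋ/: change +2.
/ŋ/→/s/: change -2.
Minimum = -2.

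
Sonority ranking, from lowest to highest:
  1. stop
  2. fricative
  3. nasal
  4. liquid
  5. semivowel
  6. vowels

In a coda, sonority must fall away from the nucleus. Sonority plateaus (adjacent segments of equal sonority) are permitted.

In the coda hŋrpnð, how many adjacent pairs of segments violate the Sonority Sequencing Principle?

/h/ — fricative, sonority 2.
/ŋ/ — nasal, sonority 3.
/r/ — liquid, sonority 4.
/p/ — stop, sonority 1.
/n/ — nasal, sonority 3.
/ð/ — fricative, sonority 2.
/h/→/ŋ/: 2→3 (does not fall) — violation.
/ŋ/→/r/: 3→4 (does not fall) — violation.
/r/→/p/: 4→1 (falls) — ok.
/p/→/n/: 1→3 (does not fall) — violation.
/n/→/ð/: 3→2 (falls) — ok.

3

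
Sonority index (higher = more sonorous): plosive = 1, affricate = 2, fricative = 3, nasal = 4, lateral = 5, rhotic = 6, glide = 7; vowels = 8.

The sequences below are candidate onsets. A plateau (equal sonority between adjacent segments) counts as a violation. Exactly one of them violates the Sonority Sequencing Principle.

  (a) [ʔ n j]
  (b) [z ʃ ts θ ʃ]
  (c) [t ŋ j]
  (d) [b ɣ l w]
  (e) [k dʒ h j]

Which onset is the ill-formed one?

b

(a) sonority 1-4-7: well-formed.
(b) sonority 3-3-2-3-3: ill-formed.
(c) sonority 1-4-7: well-formed.
(d) sonority 1-3-5-7: well-formed.
(e) sonority 1-2-3-7: well-formed.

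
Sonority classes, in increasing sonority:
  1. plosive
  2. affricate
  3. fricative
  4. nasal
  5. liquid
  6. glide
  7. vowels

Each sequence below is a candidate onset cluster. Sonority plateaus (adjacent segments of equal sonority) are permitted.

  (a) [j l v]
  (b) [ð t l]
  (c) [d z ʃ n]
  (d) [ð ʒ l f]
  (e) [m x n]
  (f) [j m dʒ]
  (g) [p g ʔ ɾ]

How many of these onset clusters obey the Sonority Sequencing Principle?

(a) [j l v]: profile 6-5-3 — violates.
(b) [ð t l]: profile 3-1-5 — violates.
(c) [d z ʃ n]: profile 1-3-3-4 — obeys.
(d) [ð ʒ l f]: profile 3-3-5-3 — violates.
(e) [m x n]: profile 4-3-4 — violates.
(f) [j m dʒ]: profile 6-4-2 — violates.
(g) [p g ʔ ɾ]: profile 1-1-1-5 — obeys.

2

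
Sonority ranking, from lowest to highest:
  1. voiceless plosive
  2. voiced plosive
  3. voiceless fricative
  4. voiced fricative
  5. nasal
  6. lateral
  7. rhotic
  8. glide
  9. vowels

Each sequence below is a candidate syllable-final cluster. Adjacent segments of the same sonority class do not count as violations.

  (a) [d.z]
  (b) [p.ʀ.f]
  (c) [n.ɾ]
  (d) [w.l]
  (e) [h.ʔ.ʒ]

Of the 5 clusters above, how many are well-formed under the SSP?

(a) 2-4 → violates
(b) 1-7-3 → violates
(c) 5-7 → violates
(d) 8-6 → obeys
(e) 3-1-4 → violates

1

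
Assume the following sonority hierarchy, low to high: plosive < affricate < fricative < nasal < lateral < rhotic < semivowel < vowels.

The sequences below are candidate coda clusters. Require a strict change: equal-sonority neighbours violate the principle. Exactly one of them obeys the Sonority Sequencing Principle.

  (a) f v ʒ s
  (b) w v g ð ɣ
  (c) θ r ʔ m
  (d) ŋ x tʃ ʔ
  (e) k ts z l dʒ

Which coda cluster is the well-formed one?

d

(a) 3-3-3-3 → violates
(b) 7-3-1-3-3 → violates
(c) 3-6-1-4 → violates
(d) 4-3-2-1 → obeys
(e) 1-2-3-5-2 → violates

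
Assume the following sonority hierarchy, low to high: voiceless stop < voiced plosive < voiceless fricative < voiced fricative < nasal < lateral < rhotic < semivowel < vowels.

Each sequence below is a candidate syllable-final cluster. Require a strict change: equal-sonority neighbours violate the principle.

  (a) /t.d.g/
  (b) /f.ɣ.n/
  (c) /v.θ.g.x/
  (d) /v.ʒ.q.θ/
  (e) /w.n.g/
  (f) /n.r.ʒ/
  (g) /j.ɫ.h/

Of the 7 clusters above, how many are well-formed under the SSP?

2

(a) sonority 1-2-2: ill-formed.
(b) sonority 3-4-5: ill-formed.
(c) sonority 4-3-2-3: ill-formed.
(d) sonority 4-4-1-3: ill-formed.
(e) sonority 8-5-2: well-formed.
(f) sonority 5-7-4: ill-formed.
(g) sonority 8-6-3: well-formed.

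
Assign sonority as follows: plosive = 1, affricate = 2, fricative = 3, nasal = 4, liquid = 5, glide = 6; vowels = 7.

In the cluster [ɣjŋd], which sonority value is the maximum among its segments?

/ɣ/ — fricative, sonority 3.
/j/ — glide, sonority 6.
/ŋ/ — nasal, sonority 4.
/d/ — plosive, sonority 1.
The maximum is 6.

6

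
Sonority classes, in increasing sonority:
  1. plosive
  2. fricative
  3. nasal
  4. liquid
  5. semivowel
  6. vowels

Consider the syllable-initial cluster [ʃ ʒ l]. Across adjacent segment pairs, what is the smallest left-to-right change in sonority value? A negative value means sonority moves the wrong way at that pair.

/ʃ/ is a fricative (sonority 2).
/ʒ/ is a fricative (sonority 2).
/l/ is a liquid (sonority 4).
/ʃ/→/ʒ/: change +0.
/ʒ/→/l/: change +2.
Minimum = 0.

0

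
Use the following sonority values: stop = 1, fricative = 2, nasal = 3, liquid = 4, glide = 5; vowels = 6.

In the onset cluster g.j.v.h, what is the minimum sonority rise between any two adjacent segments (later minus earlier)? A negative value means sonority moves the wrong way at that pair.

-3

/g/ — stop, sonority 1.
/j/ — glide, sonority 5.
/v/ — fricative, sonority 2.
/h/ — fricative, sonority 2.
/g/→/j/: change +4.
/j/→/v/: change -3.
/v/→/h/: change +0.
Minimum = -3.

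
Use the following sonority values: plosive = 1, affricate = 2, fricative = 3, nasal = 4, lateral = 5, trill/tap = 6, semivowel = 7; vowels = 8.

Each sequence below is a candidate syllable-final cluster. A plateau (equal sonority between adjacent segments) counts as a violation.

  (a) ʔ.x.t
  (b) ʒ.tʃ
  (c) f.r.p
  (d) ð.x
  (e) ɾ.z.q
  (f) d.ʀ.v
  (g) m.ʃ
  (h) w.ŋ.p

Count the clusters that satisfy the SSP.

(a) ʔ.x.t: profile 1-3-1 — violates.
(b) ʒ.tʃ: profile 3-2 — obeys.
(c) f.r.p: profile 3-6-1 — violates.
(d) ð.x: profile 3-3 — violates.
(e) ɾ.z.q: profile 6-3-1 — obeys.
(f) d.ʀ.v: profile 1-6-3 — violates.
(g) m.ʃ: profile 4-3 — obeys.
(h) w.ŋ.p: profile 7-4-1 — obeys.

4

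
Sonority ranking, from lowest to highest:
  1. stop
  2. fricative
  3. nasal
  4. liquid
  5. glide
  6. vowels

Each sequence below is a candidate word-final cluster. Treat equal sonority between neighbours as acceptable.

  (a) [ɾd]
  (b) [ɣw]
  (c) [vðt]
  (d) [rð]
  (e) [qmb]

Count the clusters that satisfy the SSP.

(a) 4-1 → obeys
(b) 2-5 → violates
(c) 2-2-1 → obeys
(d) 4-2 → obeys
(e) 1-3-1 → violates

3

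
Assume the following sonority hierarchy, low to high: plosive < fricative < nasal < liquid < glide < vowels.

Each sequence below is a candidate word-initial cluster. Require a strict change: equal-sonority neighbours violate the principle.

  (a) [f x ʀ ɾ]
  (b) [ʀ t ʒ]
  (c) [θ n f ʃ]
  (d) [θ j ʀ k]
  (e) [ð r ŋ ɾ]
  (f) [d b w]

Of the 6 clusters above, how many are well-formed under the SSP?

(a) sonority 2-2-4-4: ill-formed.
(b) sonority 4-1-2: ill-formed.
(c) sonority 2-3-2-2: ill-formed.
(d) sonority 2-5-4-1: ill-formed.
(e) sonority 2-4-3-4: ill-formed.
(f) sonority 1-1-5: ill-formed.

0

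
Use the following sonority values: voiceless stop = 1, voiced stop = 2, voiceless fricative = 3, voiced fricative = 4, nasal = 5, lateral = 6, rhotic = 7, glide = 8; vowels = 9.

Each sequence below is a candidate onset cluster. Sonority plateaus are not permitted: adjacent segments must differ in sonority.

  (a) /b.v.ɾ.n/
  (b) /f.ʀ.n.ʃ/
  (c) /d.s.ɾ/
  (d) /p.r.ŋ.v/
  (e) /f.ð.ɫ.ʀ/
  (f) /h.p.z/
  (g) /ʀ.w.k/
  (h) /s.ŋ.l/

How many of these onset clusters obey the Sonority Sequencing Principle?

(a) /b.v.ɾ.n/: profile 2-4-7-5 — violates.
(b) /f.ʀ.n.ʃ/: profile 3-7-5-3 — violates.
(c) /d.s.ɾ/: profile 2-3-7 — obeys.
(d) /p.r.ŋ.v/: profile 1-7-5-4 — violates.
(e) /f.ð.ɫ.ʀ/: profile 3-4-6-7 — obeys.
(f) /h.p.z/: profile 3-1-4 — violates.
(g) /ʀ.w.k/: profile 7-8-1 — violates.
(h) /s.ŋ.l/: profile 3-5-6 — obeys.

3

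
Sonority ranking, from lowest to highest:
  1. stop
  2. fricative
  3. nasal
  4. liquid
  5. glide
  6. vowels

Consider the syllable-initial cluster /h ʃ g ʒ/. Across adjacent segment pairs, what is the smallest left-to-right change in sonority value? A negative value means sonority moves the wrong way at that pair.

/h/ is a fricative (sonority 2).
/ʃ/ is a fricative (sonority 2).
/g/ is a stop (sonority 1).
/ʒ/ is a fricative (sonority 2).
/h/→/ʃ/: change +0.
/ʃ/→/g/: change -1.
/g/→/ʒ/: change +1.
Minimum = -1.

-1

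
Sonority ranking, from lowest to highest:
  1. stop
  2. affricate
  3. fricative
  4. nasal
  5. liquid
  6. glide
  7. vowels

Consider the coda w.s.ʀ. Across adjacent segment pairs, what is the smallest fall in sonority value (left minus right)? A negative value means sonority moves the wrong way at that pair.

/w/ is a glide (sonority 6).
/s/ is a fricative (sonority 3).
/ʀ/ is a liquid (sonority 5).
/w/→/s/: change +3.
/s/→/ʀ/: change -2.
Minimum = -2.

-2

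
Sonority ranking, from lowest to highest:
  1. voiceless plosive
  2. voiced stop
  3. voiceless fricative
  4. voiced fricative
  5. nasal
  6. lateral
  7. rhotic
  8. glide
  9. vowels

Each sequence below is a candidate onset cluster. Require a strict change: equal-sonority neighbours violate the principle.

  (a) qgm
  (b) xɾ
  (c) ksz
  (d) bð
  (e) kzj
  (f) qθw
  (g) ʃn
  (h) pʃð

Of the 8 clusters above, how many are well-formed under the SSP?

(a) qgm: profile 1-2-5 — obeys.
(b) xɾ: profile 3-7 — obeys.
(c) ksz: profile 1-3-4 — obeys.
(d) bð: profile 2-4 — obeys.
(e) kzj: profile 1-4-8 — obeys.
(f) qθw: profile 1-3-8 — obeys.
(g) ʃn: profile 3-5 — obeys.
(h) pʃð: profile 1-3-4 — obeys.

8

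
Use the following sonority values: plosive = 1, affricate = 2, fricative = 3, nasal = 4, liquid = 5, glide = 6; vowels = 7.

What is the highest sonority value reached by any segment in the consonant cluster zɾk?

/z/: fricative = 3.
/ɾ/: liquid = 5.
/k/: plosive = 1.
The maximum is 5.

5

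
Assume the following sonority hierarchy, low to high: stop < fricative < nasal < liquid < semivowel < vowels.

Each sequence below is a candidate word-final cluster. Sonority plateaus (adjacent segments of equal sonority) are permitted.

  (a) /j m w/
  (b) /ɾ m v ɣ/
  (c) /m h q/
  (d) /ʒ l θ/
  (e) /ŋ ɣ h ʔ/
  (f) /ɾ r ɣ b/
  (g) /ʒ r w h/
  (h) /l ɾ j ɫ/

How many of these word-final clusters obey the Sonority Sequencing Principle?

4

(a) 5-3-5 → violates
(b) 4-3-2-2 → obeys
(c) 3-2-1 → obeys
(d) 2-4-2 → violates
(e) 3-2-2-1 → obeys
(f) 4-4-2-1 → obeys
(g) 2-4-5-2 → violates
(h) 4-4-5-4 → violates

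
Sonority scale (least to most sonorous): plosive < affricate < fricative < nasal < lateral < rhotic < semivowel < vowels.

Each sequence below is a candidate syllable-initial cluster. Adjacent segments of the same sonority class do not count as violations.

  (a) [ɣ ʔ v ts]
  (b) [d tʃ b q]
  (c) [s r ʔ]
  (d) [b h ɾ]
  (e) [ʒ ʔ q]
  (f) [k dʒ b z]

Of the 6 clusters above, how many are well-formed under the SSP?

1

(a) 3-1-3-2 → violates
(b) 1-2-1-1 → violates
(c) 3-6-1 → violates
(d) 1-3-6 → obeys
(e) 3-1-1 → violates
(f) 1-2-1-3 → violates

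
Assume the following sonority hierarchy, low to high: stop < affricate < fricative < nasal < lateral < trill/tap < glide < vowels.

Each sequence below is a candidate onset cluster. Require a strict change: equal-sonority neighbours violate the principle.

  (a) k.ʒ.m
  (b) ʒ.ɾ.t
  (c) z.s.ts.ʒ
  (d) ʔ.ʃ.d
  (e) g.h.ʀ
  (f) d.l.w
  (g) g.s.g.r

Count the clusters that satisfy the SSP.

3

(a) k.ʒ.m: profile 1-3-4 — obeys.
(b) ʒ.ɾ.t: profile 3-6-1 — violates.
(c) z.s.ts.ʒ: profile 3-3-2-3 — violates.
(d) ʔ.ʃ.d: profile 1-3-1 — violates.
(e) g.h.ʀ: profile 1-3-6 — obeys.
(f) d.l.w: profile 1-5-7 — obeys.
(g) g.s.g.r: profile 1-3-1-6 — violates.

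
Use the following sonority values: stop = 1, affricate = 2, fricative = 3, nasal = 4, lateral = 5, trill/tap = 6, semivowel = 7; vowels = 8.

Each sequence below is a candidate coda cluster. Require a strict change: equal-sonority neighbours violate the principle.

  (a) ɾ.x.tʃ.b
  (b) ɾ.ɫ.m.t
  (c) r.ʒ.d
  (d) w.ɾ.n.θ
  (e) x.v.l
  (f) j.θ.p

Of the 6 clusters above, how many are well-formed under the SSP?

5

(a) sonority 6-3-2-1: well-formed.
(b) sonority 6-5-4-1: well-formed.
(c) sonority 6-3-1: well-formed.
(d) sonority 7-6-4-3: well-formed.
(e) sonority 3-3-5: ill-formed.
(f) sonority 7-3-1: well-formed.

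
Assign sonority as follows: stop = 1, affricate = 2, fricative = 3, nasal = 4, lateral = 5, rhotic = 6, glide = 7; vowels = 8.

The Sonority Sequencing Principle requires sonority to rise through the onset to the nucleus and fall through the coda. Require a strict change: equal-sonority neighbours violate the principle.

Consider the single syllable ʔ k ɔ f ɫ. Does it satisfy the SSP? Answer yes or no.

no

Onset: /ʔ/ is a stop (sonority 1), /k/ is a stop (sonority 1); then the nucleus /ɔ/ (sonority 8).
Onset profile 1-1-8 — does not strictly rise throughout.
Coda: /f/ is a fricative (sonority 3), /ɫ/ is a lateral (sonority 5).
Coda profile 8-3-5 — does not strictly fall throughout.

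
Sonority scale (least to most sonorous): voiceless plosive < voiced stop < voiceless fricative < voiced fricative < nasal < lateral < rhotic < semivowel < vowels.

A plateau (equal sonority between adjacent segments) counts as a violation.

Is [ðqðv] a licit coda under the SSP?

no

/ð/ is a voiced fricative (sonority 4).
/q/ is a voiceless plosive (sonority 1).
/ð/ is a voiced fricative (sonority 4).
/v/ is a voiced fricative (sonority 4).
The profile is 4-1-4-4. Between /q/ (1) and /ð/ (4) sonority does not fall, so the cluster violates the SSP.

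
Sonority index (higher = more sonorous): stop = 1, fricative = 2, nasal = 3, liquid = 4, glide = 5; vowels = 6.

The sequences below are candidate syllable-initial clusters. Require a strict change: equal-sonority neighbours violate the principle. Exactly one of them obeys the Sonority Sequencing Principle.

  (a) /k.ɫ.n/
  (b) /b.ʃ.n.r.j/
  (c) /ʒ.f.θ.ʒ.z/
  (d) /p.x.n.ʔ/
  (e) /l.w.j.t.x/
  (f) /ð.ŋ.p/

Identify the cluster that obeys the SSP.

(a) sonority 1-4-3: ill-formed.
(b) sonority 1-2-3-4-5: well-formed.
(c) sonority 2-2-2-2-2: ill-formed.
(d) sonority 1-2-3-1: ill-formed.
(e) sonority 4-5-5-1-2: ill-formed.
(f) sonority 2-3-1: ill-formed.

b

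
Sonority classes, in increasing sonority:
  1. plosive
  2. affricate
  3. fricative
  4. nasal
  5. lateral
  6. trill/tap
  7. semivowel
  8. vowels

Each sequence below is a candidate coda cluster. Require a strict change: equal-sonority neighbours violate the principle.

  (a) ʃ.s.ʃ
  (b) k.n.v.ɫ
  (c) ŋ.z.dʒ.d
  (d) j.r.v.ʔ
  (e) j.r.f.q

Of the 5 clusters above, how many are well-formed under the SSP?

(a) ʃ.s.ʃ: profile 3-3-3 — violates.
(b) k.n.v.ɫ: profile 1-4-3-5 — violates.
(c) ŋ.z.dʒ.d: profile 4-3-2-1 — obeys.
(d) j.r.v.ʔ: profile 7-6-3-1 — obeys.
(e) j.r.f.q: profile 7-6-3-1 — obeys.

3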